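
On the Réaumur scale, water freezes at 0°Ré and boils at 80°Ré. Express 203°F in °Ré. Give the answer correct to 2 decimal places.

First in Celsius: (203 - 32) × 5/9 = 95.0000°C.
Linearly onto the Réaumur scale: 0 + (95.0000 / 100) × (80 - 0) = 76.00°Ré.

76.00°Ré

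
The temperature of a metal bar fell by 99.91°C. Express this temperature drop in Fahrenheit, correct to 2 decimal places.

An interval of 1°C corresponds to 1.8°F.
99.91 × 1.8 = 179.84.

179.84°F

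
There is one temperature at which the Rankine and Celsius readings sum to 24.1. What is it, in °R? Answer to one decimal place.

191.1°R

Let R be the Rankine reading. The Celsius reading is C = 5/9·R - 273.15.
Require R + C = 24.1: (14/9)·R - 273.15 = 24.1.
R = (24.1 + 273.15) / (14/9) = 191.1.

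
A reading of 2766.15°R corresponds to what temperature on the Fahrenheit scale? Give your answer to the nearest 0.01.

2306.48°F

In Celsius: (2766.15 - 491.67) × 5/9 = 1263.6000°C.
In Fahrenheit: 1263.6000 × 1.8 + 32 = 2306.48°F.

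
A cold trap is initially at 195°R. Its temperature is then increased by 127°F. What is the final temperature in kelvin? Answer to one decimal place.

178.9 K

Initial temperature in Celsius: (195 - 491.67) × 5/9 = -164.8167°C.
The 127°F change is an interval, so only the factor 5/9 applies: +127 × 5/9 = +70.5556°C.
Final Celsius temperature: -164.8167 + 70.5556 = -94.2611°C.
In kelvin: -94.2611 + 273.15 = 178.9 K.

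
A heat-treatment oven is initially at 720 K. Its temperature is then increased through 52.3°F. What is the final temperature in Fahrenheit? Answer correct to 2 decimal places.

888.63°F

Initial temperature in Celsius: 720 - 273.15 = 446.8500°C.
The 52.3°F change is an interval, so only the factor 5/9 applies: +52.3 × 5/9 = +29.0556°C.
Final Celsius temperature: 446.8500 + 29.0556 = 475.9056°C.
In Fahrenheit: 475.9056 × 1.8 + 32 = 888.63°F.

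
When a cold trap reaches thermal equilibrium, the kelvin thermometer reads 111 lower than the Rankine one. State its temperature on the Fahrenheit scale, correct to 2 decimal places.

Let x be the Rankine reading; then the kelvin reading is 5/9·x.
(5/9·x) - x = -111  ⇒  (-4/9)·x = -111  ⇒  x = 249.7500°R.
In Celsius: (249.75 - 491.67) × 5/9 = -134.4000°C.
In Fahrenheit: -134.4000 × 1.8 + 32 = -209.92°F.

-209.92°F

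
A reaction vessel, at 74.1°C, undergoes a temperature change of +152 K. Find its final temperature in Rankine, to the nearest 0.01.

898.65°R

The 152 K change is an interval; Kelvin and Celsius degrees are the same size, so ΔC = +152°C.
Final Celsius temperature: 74.1000 + 152.0000 = 226.1000°C.
In Rankine: 226.1000 × 1.8 + 491.67 = 898.65°R.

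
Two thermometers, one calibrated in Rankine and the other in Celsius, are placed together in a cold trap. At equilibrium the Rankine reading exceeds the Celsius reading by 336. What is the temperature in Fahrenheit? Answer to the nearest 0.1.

-318.3°F

Let x be the Rankine reading; then the Celsius reading is 5/9·x - 273.15.
(5/9·x - 273.15) - x = -336  ⇒  (-4/9)·x = -62.85  ⇒  x = 141.4125°R.
In Celsius: (141.4125 - 491.67) × 5/9 = -194.5875°C.
In Fahrenheit: -194.5875 × 1.8 + 32 = -318.3°F.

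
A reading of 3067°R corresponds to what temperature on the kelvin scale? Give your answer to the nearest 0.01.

In Celsius: (3067 - 491.67) × 5/9 = 1430.7389°C.
In kelvin: 1430.7389 + 273.15 = 1703.89 K.

1703.89 K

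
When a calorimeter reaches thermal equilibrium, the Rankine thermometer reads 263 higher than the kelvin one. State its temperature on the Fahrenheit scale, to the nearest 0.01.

132.08°F

Let x be the kelvin reading; then the Rankine reading is 1.8·x.
(1.8·x) - x = 263  ⇒  (0.8)·x = 263  ⇒  x = 328.7500 K.
In Celsius: 328.75 - 273.15 = 55.6000°C.
In Fahrenheit: 55.6000 × 1.8 + 32 = 132.08°F.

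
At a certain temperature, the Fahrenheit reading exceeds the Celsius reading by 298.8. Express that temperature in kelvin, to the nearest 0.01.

Let x be the Celsius reading; then the Fahrenheit reading is 1.8·x + 32.
(1.8·x + 32) - x = 298.8  ⇒  (0.8)·x = 266.8  ⇒  x = 333.5000°C.
In kelvin: 333.5000 + 273.15 = 606.65 K.

606.65 K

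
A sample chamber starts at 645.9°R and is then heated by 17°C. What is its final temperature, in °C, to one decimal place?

102.7°C

Initial temperature in Celsius: (645.9 - 491.67) × 5/9 = 85.6833°C.
Final Celsius temperature: 85.6833 + 17.0000 = 102.6833°C.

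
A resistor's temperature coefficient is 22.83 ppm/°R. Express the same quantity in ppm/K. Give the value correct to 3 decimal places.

41.094 ppm/K

Since only a temperature interval is involved, the additive offset between the scales drops out.
A change of 1 K is a change of 1.8°R, so per K the value is 22.83 × 1.8 = 41.094.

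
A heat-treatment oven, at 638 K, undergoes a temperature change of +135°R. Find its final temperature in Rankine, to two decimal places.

Initial temperature in Celsius: 638 - 273.15 = 364.8500°C.
The 135°R change is an interval, so only the factor 5/9 applies: +135 × 5/9 = +75.0000°C.
Final Celsius temperature: 364.8500 + 75.0000 = 439.8500°C.
In Rankine: 439.8500 × 1.8 + 491.67 = 1283.40°R.

1283.40°R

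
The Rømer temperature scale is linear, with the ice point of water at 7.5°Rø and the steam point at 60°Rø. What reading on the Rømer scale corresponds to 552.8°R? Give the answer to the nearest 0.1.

25.3°Rø

First in Celsius: (552.8 - 491.67) × 5/9 = 33.9611°C.
Linearly onto the Rømer scale: 7.5 + (33.9611 / 100) × (60 - 7.5) = 25.3°Rø.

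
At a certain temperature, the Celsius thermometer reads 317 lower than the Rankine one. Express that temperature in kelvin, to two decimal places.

Let x be the Rankine reading; then the Celsius reading is 5/9·x - 273.15.
(5/9·x - 273.15) - x = -317  ⇒  (-4/9)·x = -43.85  ⇒  x = 98.6625°R.
In Celsius: (98.6625 - 491.67) × 5/9 = -218.3375°C.
In kelvin: -218.3375 + 273.15 = 54.81 K.

54.81 K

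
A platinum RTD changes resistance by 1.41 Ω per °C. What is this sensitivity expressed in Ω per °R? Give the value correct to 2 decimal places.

The quantity depends on a temperature interval, so only the ratio of degree sizes applies; the offset between the scales is irrelevant.
A change of 1°R is a change of 5/9°C, so per °R the value is 1.41 × 5/9 = 0.78.

0.78 Ω per °R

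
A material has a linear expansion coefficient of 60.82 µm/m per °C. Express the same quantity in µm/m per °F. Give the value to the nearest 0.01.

33.79 µm/m per °F

Since only a temperature interval is involved, the additive offset between the scales drops out.
A change of 1°F is a change of 5/9°C, so per °F the value is 60.82 × 5/9 = 33.79.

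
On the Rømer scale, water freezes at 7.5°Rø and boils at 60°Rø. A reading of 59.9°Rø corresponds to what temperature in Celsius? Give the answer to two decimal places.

99.81°C

Linear interpolation between the fixed points: C = (59.9 - 7.5) × 100 / (60 - 7.5) = 99.8095°C.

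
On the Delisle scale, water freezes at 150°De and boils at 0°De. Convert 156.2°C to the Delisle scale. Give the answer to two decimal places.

-84.30°De

Linearly onto the Delisle scale: 150 + (156.2000 / 100) × (0 - 150) = -84.30°De.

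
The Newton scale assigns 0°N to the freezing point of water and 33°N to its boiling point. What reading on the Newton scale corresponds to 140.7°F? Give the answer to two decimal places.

First in Celsius: (140.7 - 32) × 5/9 = 60.3889°C.
Linearly onto the Newton scale: 0 + (60.3889 / 100) × (33 - 0) = 19.93°N.

19.93°N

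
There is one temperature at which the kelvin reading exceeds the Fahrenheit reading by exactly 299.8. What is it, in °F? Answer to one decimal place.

Let F be the Fahrenheit reading. The kelvin reading is K = 5/9·F + 255.372.
Require K - F = 299.8: (-4/9)·F + 255.372 = 299.8.
F = (299.8 - 255.372) / (-4/9) = -100.0.

-100.0°F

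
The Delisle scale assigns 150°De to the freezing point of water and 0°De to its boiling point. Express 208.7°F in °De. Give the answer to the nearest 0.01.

2.75°De

First in Celsius: (208.7 - 32) × 5/9 = 98.1667°C.
Linearly onto the Delisle scale: 150 + (98.1667 / 100) × (0 - 150) = 2.75°De.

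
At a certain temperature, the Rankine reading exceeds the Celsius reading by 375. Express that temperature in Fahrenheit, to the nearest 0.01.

Let x be the Rankine reading; then the Celsius reading is 5/9·x - 273.15.
(5/9·x - 273.15) - x = -375  ⇒  (-4/9)·x = -101.85  ⇒  x = 229.1625°R.
In Celsius: (229.1625 - 491.67) × 5/9 = -145.8375°C.
In Fahrenheit: -145.8375 × 1.8 + 32 = -230.51°F.

-230.51°F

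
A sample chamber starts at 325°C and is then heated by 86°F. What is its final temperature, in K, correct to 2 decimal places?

645.93 K

The 86°F change is an interval, so only the factor 5/9 applies: +86 × 5/9 = +47.7778°C.
Final Celsius temperature: 325.0000 + 47.7778 = 372.7778°C.
In kelvin: 372.7778 + 273.15 = 645.93 K.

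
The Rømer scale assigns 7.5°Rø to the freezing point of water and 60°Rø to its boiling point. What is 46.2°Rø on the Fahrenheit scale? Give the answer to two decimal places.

Linear interpolation between the fixed points: C = (46.2 - 7.5) × 100 / (60 - 7.5) = 73.7143°C.
Then 73.7143 × 1.8 + 32 = 164.69°F.

164.69°F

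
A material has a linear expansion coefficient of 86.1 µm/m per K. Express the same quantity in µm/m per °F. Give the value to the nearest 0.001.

The quantity depends on a temperature interval, so only the ratio of degree sizes applies; the offset between the scales is irrelevant.
A change of 1°F is a change of 5/9 K, so per °F the value is 86.1 × 5/9 = 47.833.

47.833 µm/m per °F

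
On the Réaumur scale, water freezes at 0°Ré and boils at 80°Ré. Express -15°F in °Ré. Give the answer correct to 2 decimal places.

First in Celsius: (-15 - 32) × 5/9 = -26.1111°C.
Linearly onto the Réaumur scale: 0 + (-26.1111 / 100) × (80 - 0) = -20.89°Ré.

-20.89°Ré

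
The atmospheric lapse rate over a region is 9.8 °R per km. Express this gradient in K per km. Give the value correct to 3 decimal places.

Since only a temperature interval is involved, the additive offset between the scales drops out.
A change of 1°R is a change of 5/9 K, so 9.8 × 5/9 = 5.444.

5.444 K/km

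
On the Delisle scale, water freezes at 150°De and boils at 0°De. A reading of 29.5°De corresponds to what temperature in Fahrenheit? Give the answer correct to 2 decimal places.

176.60°F

Linear interpolation between the fixed points: C = (29.5 - 150) × 100 / (0 - 150) = 80.3333°C.
Then 80.3333 × 1.8 + 32 = 176.60°F.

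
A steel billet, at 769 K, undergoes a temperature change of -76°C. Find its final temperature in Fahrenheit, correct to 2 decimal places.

Initial temperature in Celsius: 769 - 273.15 = 495.8500°C.
Final Celsius temperature: 495.8500 - 76.0000 = 419.8500°C.
In Fahrenheit: 419.8500 × 1.8 + 32 = 787.73°F.

787.73°F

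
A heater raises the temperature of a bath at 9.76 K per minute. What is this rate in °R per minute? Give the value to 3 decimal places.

The quantity depends on a temperature interval, so only the ratio of degree sizes applies; the offset between the scales is irrelevant.
A change of 1 K is a change of 1.8°R, so 9.76 × 1.8 = 17.568.

17.568 °R/minute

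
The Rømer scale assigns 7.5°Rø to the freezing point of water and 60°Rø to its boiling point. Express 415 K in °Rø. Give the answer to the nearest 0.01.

First in Celsius: 415 - 273.15 = 141.8500°C.
Linearly onto the Rømer scale: 7.5 + (141.8500 / 100) × (60 - 7.5) = 81.97°Rø.

81.97°Rø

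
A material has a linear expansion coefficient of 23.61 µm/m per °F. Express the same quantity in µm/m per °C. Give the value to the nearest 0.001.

The quantity depends on a temperature interval, so only the ratio of degree sizes applies; the offset between the scales is irrelevant.
A change of 1°C is a change of 1.8°F, so per °C the value is 23.61 × 1.8 = 42.498.

42.498 µm/m per °C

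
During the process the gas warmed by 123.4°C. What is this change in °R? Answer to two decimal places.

222.12°R

An interval of 1°C corresponds to 1.8°R.
123.4 × 1.8 = 222.12.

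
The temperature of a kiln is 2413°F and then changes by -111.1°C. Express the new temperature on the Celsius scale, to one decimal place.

Initial temperature in Celsius: (2413 - 32) × 5/9 = 1322.7778°C.
Final Celsius temperature: 1322.7778 - 111.1000 = 1211.6778°C.

1211.7°C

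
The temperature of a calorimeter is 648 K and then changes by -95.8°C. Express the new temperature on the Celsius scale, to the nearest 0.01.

Initial temperature in Celsius: 648 - 273.15 = 374.8500°C.
Final Celsius temperature: 374.8500 - 95.8000 = 279.0500°C.

279.05°C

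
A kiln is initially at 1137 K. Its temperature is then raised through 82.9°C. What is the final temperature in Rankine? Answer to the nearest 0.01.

Initial temperature in Celsius: 1137 - 273.15 = 863.8500°C.
Final Celsius temperature: 863.8500 + 82.9000 = 946.7500°C.
In Rankine: 946.7500 × 1.8 + 491.67 = 2195.82°R.

2195.82°R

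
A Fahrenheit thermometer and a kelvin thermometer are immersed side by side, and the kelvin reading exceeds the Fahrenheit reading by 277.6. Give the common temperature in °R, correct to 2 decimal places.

Let x be the Fahrenheit reading; then the kelvin reading is 5/9·x + 255.372.
(5/9·x + 255.372) - x = 277.6  ⇒  (-4/9)·x = 22.2278  ⇒  x = -50.0125°F.
In Celsius: (-50.0125 - 32) × 5/9 = -45.5625°C.
In Rankine: -45.5625 × 1.8 + 491.67 = 409.66°R.

409.66°R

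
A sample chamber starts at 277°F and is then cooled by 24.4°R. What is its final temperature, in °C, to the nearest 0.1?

Initial temperature in Celsius: (277 - 32) × 5/9 = 136.1111°C.
The 24.4°R change is an interval, so only the factor 5/9 applies: -24.4 × 5/9 = -13.5556°C.
Final Celsius temperature: 136.1111 - 13.5556 = 122.5556°C.

122.6°C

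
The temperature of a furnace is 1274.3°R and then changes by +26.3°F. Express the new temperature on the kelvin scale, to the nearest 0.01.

Initial temperature in Celsius: (1274.3 - 491.67) × 5/9 = 434.7944°C.
The 26.3°F change is an interval, so only the factor 5/9 applies: +26.3 × 5/9 = +14.6111°C.
Final Celsius temperature: 434.7944 + 14.6111 = 449.4056°C.
In kelvin: 449.4056 + 273.15 = 722.56 K.

722.56 K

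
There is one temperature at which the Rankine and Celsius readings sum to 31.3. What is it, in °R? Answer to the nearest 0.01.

195.72°R

Let R be the Rankine reading. The Celsius reading is C = 5/9·R - 273.15.
Require R + C = 31.3: (14/9)·R - 273.15 = 31.3.
R = (31.3 + 273.15) / (14/9) = 195.72.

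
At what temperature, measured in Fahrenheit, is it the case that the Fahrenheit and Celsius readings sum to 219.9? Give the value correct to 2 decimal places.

152.79°F

Let F be the Fahrenheit reading. The Celsius reading is C = 5/9·F - 17.7778.
Require F + C = 219.9: (14/9)·F - 17.7778 = 219.9.
F = (219.9 + 17.7778) / (14/9) = 152.79.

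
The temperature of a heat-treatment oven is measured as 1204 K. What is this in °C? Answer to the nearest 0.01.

930.85°C

In Celsius: 1204 - 273.15 = 930.8500°C.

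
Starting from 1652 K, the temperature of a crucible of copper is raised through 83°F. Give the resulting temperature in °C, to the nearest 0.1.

1425.0°C

Initial temperature in Celsius: 1652 - 273.15 = 1378.8500°C.
The 83°F change is an interval, so only the factor 5/9 applies: +83 × 5/9 = +46.1111°C.
Final Celsius temperature: 1378.8500 + 46.1111 = 1424.9611°C.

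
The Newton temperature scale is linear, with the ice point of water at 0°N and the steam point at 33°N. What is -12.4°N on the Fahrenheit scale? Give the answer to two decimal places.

-35.64°F

Linear interpolation between the fixed points: C = (-12.4 - 0) × 100 / (33 - 0) = -37.5758°C.
Then -37.5758 × 1.8 + 32 = -35.64°F.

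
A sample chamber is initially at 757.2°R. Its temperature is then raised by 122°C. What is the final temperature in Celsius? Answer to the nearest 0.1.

269.5°C

Initial temperature in Celsius: (757.2 - 491.67) × 5/9 = 147.5167°C.
Final Celsius temperature: 147.5167 + 122.0000 = 269.5167°C.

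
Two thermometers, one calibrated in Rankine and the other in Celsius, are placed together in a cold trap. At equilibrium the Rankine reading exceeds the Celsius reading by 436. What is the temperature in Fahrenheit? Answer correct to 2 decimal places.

Let x be the Rankine reading; then the Celsius reading is 5/9·x - 273.15.
(5/9·x - 273.15) - x = -436  ⇒  (-4/9)·x = -162.85  ⇒  x = 366.4125°R.
In Celsius: (366.4125 - 491.67) × 5/9 = -69.5875°C.
In Fahrenheit: -69.5875 × 1.8 + 32 = -93.26°F.

-93.26°F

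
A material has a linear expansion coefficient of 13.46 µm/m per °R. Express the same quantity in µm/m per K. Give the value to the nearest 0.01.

24.23 µm/m per K

Since only a temperature interval is involved, the additive offset between the scales drops out.
A change of 1 K is a change of 1.8°R, so per K the value is 13.46 × 1.8 = 24.23.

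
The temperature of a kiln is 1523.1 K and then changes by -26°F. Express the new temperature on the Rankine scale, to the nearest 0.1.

Initial temperature in Celsius: 1523.1 - 273.15 = 1249.9500°C.
The 26°F change is an interval, so only the factor 5/9 applies: -26 × 5/9 = -14.4444°C.
Final Celsius temperature: 1249.9500 - 14.4444 = 1235.5056°C.
In Rankine: 1235.5056 × 1.8 + 491.67 = 2715.6°R.

2715.6°R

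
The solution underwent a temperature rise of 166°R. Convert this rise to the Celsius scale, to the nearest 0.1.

92.2°C

For a temperature interval the offset drops out; only the factor 5/9 applies.
166 × 5/9 = 92.2.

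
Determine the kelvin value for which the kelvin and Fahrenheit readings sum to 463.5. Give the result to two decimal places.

Let K be the kelvin reading. The Fahrenheit reading is F = 1.8·K - 459.67.
Require K + F = 463.5: (2.8)·K - 459.67 = 463.5.
K = (463.5 + 459.67) / (2.8) = 329.70.

329.70 K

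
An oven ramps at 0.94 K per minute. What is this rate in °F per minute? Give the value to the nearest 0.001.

The quantity depends on a temperature interval, so only the ratio of degree sizes applies; the offset between the scales is irrelevant.
A change of 1 K is a change of 1.8°F, so 0.94 × 1.8 = 1.692.

1.692 °F/minute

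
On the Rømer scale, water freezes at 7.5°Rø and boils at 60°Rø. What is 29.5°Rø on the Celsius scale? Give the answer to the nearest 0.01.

Linear interpolation between the fixed points: C = (29.5 - 7.5) × 100 / (60 - 7.5) = 41.9048°C.

41.90°C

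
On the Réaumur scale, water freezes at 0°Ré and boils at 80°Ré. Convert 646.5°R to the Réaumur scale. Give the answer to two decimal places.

68.81°Ré

First in Celsius: (646.5 - 491.67) × 5/9 = 86.0167°C.
Linearly onto the Réaumur scale: 0 + (86.0167 / 100) × (80 - 0) = 68.81°Ré.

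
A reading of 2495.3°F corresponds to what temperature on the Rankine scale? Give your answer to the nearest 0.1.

In Celsius: (2495.3 - 32) × 5/9 = 1368.5000°C.
In Rankine: 1368.5000 × 1.8 + 491.67 = 2955.0°R.

2955.0°R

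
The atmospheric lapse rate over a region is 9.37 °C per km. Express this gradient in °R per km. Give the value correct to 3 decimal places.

16.866 °R/km

The quantity depends on a temperature interval, so only the ratio of degree sizes applies; the offset between the scales is irrelevant.
A change of 1°C is a change of 1.8°R, so 9.37 × 1.8 = 16.866.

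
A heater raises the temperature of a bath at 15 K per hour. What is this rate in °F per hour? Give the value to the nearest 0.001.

The quantity depends on a temperature interval, so only the ratio of degree sizes applies; the offset between the scales is irrelevant.
A change of 1 K is a change of 1.8°F, so 15 × 1.8 = 27.000.

27.000 °F/hour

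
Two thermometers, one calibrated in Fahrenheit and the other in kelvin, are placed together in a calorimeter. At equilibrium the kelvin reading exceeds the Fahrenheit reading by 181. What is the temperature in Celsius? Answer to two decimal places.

75.19°C

Let x be the Fahrenheit reading; then the kelvin reading is 5/9·x + 255.372.
(5/9·x + 255.372) - x = 181  ⇒  (-4/9)·x = -74.3722  ⇒  x = 167.3375°F.
In Celsius: (167.3375 - 32) × 5/9 = 75.19°C.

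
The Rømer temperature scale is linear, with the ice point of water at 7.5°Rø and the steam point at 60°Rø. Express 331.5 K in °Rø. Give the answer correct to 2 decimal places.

First in Celsius: 331.5 - 273.15 = 58.3500°C.
Linearly onto the Rømer scale: 7.5 + (58.3500 / 100) × (60 - 7.5) = 38.13°Rø.

38.13°Rø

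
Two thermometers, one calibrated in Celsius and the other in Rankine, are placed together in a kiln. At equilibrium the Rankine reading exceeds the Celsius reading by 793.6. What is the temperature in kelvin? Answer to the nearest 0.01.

Let x be the Celsius reading; then the Rankine reading is 1.8·x + 491.67.
(1.8·x + 491.67) - x = 793.6  ⇒  (0.8)·x = 301.93  ⇒  x = 377.4125°C.
In kelvin: 377.4125 + 273.15 = 650.56 K.

650.56 K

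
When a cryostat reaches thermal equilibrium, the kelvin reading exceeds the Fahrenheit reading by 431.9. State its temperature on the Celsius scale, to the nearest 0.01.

Let x be the kelvin reading; then the Fahrenheit reading is 1.8·x - 459.67.
(1.8·x - 459.67) - x = -431.9  ⇒  (0.8)·x = 27.77  ⇒  x = 34.7125 K.
In Celsius: 34.7125 - 273.15 = -238.44°C.

-238.44°C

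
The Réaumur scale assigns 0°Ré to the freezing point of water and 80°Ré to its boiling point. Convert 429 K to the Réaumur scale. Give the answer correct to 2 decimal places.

First in Celsius: 429 - 273.15 = 155.8500°C.
Linearly onto the Réaumur scale: 0 + (155.8500 / 100) × (80 - 0) = 124.68°Ré.

124.68°Ré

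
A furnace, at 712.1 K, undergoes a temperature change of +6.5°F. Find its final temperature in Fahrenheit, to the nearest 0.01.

828.61°F

Initial temperature in Celsius: 712.1 - 273.15 = 438.9500°C.
The 6.5°F change is an interval, so only the factor 5/9 applies: +6.5 × 5/9 = +3.6111°C.
Final Celsius temperature: 438.9500 + 3.6111 = 442.5611°C.
In Fahrenheit: 442.5611 × 1.8 + 32 = 828.61°F.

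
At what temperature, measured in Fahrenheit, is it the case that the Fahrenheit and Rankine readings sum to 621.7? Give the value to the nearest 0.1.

81.0°F

Let F be the Fahrenheit reading. The Rankine reading is R = 1·F + 459.67.
Require F + R = 621.7: (2)·F + 459.67 = 621.7.
F = (621.7 - 459.67) / (2) = 81.0.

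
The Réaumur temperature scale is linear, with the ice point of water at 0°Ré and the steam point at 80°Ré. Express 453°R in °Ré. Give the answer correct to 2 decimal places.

-17.19°Ré

First in Celsius: (453 - 491.67) × 5/9 = -21.4833°C.
Linearly onto the Réaumur scale: 0 + (-21.4833 / 100) × (80 - 0) = -17.19°Ré.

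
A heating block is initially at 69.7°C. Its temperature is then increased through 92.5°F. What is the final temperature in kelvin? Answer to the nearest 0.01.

394.24 K

The 92.5°F change is an interval, so only the factor 5/9 applies: +92.5 × 5/9 = +51.3889°C.
Final Celsius temperature: 69.7000 + 51.3889 = 121.0889°C.
In kelvin: 121.0889 + 273.15 = 394.24 K.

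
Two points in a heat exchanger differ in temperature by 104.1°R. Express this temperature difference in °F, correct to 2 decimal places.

104.10°F

Rankine and Fahrenheit degrees are the same size, so the interval is unchanged: 104.10.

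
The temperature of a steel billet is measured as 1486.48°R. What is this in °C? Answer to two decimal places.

In Celsius: (1486.48 - 491.67) × 5/9 = 552.6722°C.

552.67°C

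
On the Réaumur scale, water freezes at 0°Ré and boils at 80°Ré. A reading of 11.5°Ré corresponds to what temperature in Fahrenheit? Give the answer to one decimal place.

Linear interpolation between the fixed points: C = (11.5 - 0) × 100 / (80 - 0) = 14.3750°C.
Then 14.3750 × 1.8 + 32 = 57.9°F.

57.9°F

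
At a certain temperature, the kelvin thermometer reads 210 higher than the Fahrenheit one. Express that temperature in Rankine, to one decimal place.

561.8°R

Let x be the Fahrenheit reading; then the kelvin reading is 5/9·x + 255.372.
(5/9·x + 255.372) - x = 210  ⇒  (-4/9)·x = -45.3722  ⇒  x = 102.0875°F.
In Celsius: (102.0875 - 32) × 5/9 = 38.9375°C.
In Rankine: 38.9375 × 1.8 + 491.67 = 561.8°R.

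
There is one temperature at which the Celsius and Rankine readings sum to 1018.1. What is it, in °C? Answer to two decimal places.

188.01°C

Let C be the Celsius reading. The Rankine reading is R = 1.8·C + 491.67.
Require C + R = 1018.1: (2.8)·C + 491.67 = 1018.1.
C = (1018.1 - 491.67) / (2.8) = 188.01.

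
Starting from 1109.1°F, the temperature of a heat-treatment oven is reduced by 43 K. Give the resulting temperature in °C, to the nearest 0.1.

Initial temperature in Celsius: (1109.1 - 32) × 5/9 = 598.3889°C.
The 43 K change is an interval; Kelvin and Celsius degrees are the same size, so ΔC = -43°C.
Final Celsius temperature: 598.3889 - 43.0000 = 555.3889°C.

555.4°C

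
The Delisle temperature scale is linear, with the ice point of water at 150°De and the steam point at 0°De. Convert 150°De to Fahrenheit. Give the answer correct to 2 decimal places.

32.00°F

Linear interpolation between the fixed points: C = (150 - 150) × 100 / (0 - 150) = 0.0000°C.
Then 0.0000 × 1.8 + 32 = 32.00°F.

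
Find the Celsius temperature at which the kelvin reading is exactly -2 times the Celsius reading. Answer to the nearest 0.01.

Let C be the Celsius reading. The kelvin reading is K = 1·C + 273.15.
Require K = -2·C: 1·C + 273.15 = -2·C.
(3)·C = -273.15  ⇒  C = -91.05.

-91.05°C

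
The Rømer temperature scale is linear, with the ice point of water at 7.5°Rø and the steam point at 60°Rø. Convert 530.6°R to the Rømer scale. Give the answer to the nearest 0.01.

18.85°Rø

First in Celsius: (530.6 - 491.67) × 5/9 = 21.6278°C.
Linearly onto the Rømer scale: 7.5 + (21.6278 / 100) × (60 - 7.5) = 18.85°Rø.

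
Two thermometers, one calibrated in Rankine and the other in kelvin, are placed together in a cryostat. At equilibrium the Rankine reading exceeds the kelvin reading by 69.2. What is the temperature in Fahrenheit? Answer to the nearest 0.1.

-304.0°F

Let x be the Rankine reading; then the kelvin reading is 5/9·x.
(5/9·x) - x = -69.2  ⇒  (-4/9)·x = -69.2  ⇒  x = 155.7000°R.
In Celsius: (155.7 - 491.67) × 5/9 = -186.6500°C.
In Fahrenheit: -186.6500 × 1.8 + 32 = -304.0°F.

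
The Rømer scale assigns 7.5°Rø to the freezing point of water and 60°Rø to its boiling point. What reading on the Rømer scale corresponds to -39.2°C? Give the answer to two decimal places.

Linearly onto the Rømer scale: 7.5 + (-39.2000 / 100) × (60 - 7.5) = -13.08°Rø.

-13.08°Rø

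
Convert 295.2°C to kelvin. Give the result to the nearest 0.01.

568.35 K

In kelvin: 295.2000 + 273.15 = 568.35 K.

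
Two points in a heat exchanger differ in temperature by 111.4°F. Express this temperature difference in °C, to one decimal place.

Only the scale ratio 5/9 matters for a change in temperature.
111.4 × 5/9 = 61.9.

61.9°C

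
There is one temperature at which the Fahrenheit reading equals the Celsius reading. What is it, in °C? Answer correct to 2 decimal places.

-40.00°C

Let C be the Celsius reading. The Fahrenheit reading is F = 1.8·C + 32.
Set F = C: 1.8·C + 32 = C.
(0.8)·C = -32  ⇒  C = -40.00.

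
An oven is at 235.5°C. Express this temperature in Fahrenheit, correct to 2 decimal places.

In Fahrenheit: 235.5000 × 1.8 + 32 = 455.90°F.

455.90°F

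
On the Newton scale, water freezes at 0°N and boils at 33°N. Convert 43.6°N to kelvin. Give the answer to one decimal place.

405.3 K

Linear interpolation between the fixed points: C = (43.6 - 0) × 100 / (33 - 0) = 132.1212°C.
Then 132.1212 + 273.15 = 405.3 K.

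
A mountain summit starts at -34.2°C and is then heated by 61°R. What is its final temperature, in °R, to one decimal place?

The 61°R change is an interval, so only the factor 5/9 applies: +61 × 5/9 = +33.8889°C.
Final Celsius temperature: -34.2000 + 33.8889 = -0.3111°C.
In Rankine: -0.3111 × 1.8 + 491.67 = 491.1°R.

491.1°R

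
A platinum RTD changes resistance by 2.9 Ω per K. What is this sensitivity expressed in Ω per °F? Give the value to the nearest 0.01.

1.61 Ω per °F

The quantity depends on a temperature interval, so only the ratio of degree sizes applies; the offset between the scales is irrelevant.
A change of 1°F is a change of 5/9 K, so per °F the value is 2.9 × 5/9 = 1.61.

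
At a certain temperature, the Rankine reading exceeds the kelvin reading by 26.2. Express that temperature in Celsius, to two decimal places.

Let x be the kelvin reading; then the Rankine reading is 1.8·x.
(1.8·x) - x = 26.2  ⇒  (0.8)·x = 26.2  ⇒  x = 32.7500 K.
In Celsius: 32.75 - 273.15 = -240.40°C.

-240.40°C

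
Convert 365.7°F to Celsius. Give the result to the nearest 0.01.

185.39°C

In Celsius: (365.7 - 32) × 5/9 = 185.3889°C.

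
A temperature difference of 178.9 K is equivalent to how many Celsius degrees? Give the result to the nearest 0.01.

178.90°C

Kelvin and Celsius degrees are the same size, so the interval is unchanged: 178.90.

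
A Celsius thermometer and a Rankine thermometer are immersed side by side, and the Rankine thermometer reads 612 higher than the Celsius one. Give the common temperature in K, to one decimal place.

423.6 K

Let x be the Celsius reading; then the Rankine reading is 1.8·x + 491.67.
(1.8·x + 491.67) - x = 612  ⇒  (0.8)·x = 120.33  ⇒  x = 150.4125°C.
In kelvin: 150.4125 + 273.15 = 423.6 K.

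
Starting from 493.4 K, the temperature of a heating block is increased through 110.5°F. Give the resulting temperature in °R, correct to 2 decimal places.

Initial temperature in Celsius: 493.4 - 273.15 = 220.2500°C.
The 110.5°F change is an interval, so only the factor 5/9 applies: +110.5 × 5/9 = +61.3889°C.
Final Celsius temperature: 220.2500 + 61.3889 = 281.6389°C.
In Rankine: 281.6389 × 1.8 + 491.67 = 998.62°R.

998.62°R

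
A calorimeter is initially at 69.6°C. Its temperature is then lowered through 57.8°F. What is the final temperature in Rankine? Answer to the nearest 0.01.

559.15°R

The 57.8°F change is an interval, so only the factor 5/9 applies: -57.8 × 5/9 = -32.1111°C.
Final Celsius temperature: 69.6000 - 32.1111 = 37.4889°C.
In Rankine: 37.4889 × 1.8 + 491.67 = 559.15°R.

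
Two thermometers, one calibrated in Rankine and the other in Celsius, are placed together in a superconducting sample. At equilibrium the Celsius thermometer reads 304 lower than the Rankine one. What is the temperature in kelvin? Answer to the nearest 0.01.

Let x be the Rankine reading; then the Celsius reading is 5/9·x - 273.15.
(5/9·x - 273.15) - x = -304  ⇒  (-4/9)·x = -30.85  ⇒  x = 69.4125°R.
In Celsius: (69.4125 - 491.67) × 5/9 = -234.5875°C.
In kelvin: -234.5875 + 273.15 = 38.56 K.

38.56 K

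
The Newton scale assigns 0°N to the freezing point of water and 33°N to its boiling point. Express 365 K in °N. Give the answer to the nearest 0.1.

First in Celsius: 365 - 273.15 = 91.8500°C.
Linearly onto the Newton scale: 0 + (91.8500 / 100) × (33 - 0) = 30.3°N.

30.3°N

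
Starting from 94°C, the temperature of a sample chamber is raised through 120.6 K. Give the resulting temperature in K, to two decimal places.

487.75 K

The 120.6 K change is an interval; Kelvin and Celsius degrees are the same size, so ΔC = +120.6°C.
Final Celsius temperature: 94.0000 + 120.6000 = 214.6000°C.
In kelvin: 214.6000 + 273.15 = 487.75 K.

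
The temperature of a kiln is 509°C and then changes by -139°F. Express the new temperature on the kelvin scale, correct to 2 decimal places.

The 139°F change is an interval, so only the factor 5/9 applies: -139 × 5/9 = -77.2222°C.
Final Celsius temperature: 509.0000 - 77.2222 = 431.7778°C.
In kelvin: 431.7778 + 273.15 = 704.93 K.

704.93 K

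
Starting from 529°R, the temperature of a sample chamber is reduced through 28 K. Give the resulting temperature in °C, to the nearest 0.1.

Initial temperature in Celsius: (529 - 491.67) × 5/9 = 20.7389°C.
The 28 K change is an interval; Kelvin and Celsius degrees are the same size, so ΔC = -28°C.
Final Celsius temperature: 20.7389 - 28.0000 = -7.2611°C.

-7.3°C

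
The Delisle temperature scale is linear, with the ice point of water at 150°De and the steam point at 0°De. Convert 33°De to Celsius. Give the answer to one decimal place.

78.0°C

Linear interpolation between the fixed points: C = (33 - 150) × 100 / (0 - 150) = 78.0000°C.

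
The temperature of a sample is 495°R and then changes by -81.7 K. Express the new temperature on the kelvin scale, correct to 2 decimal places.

193.30 K

Initial temperature in Celsius: (495 - 491.67) × 5/9 = 1.8500°C.
The 81.7 K change is an interval; Kelvin and Celsius degrees are the same size, so ΔC = -81.7°C.
Final Celsius temperature: 1.8500 - 81.7000 = -79.8500°C.
In kelvin: -79.8500 + 273.15 = 193.30 K.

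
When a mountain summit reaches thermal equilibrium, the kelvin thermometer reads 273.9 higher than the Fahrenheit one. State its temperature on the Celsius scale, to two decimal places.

-40.94°C

Let x be the Fahrenheit reading; then the kelvin reading is 5/9·x + 255.372.
(5/9·x + 255.372) - x = 273.9  ⇒  (-4/9)·x = 18.5278  ⇒  x = -41.6875°F.
In Celsius: (-41.6875 - 32) × 5/9 = -40.94°C.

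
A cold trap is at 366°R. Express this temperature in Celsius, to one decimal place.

-69.8°C

In Celsius: (366 - 491.67) × 5/9 = -69.8167°C.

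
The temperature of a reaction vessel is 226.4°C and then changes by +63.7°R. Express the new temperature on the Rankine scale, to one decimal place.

The 63.7°R change is an interval, so only the factor 5/9 applies: +63.7 × 5/9 = +35.3889°C.
Final Celsius temperature: 226.4000 + 35.3889 = 261.7889°C.
In Rankine: 261.7889 × 1.8 + 491.67 = 962.9°R.

962.9°R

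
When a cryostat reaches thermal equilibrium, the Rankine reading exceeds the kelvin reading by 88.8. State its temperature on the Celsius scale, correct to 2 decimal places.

Let x be the kelvin reading; then the Rankine reading is 1.8·x.
(1.8·x) - x = 88.8  ⇒  (0.8)·x = 88.8  ⇒  x = 111.0000 K.
In Celsius: 111 - 273.15 = -162.15°C.

-162.15°C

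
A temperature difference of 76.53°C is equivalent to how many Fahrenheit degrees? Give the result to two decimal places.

For a temperature interval the offset drops out; only the factor 1.8 applies.
76.53 × 1.8 = 137.75.

137.75°F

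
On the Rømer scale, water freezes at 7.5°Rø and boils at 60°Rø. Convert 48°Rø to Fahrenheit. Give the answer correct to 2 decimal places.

Linear interpolation between the fixed points: C = (48 - 7.5) × 100 / (60 - 7.5) = 77.1429°C.
Then 77.1429 × 1.8 + 32 = 170.86°F.

170.86°F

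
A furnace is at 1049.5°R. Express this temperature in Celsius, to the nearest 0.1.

309.9°C

In Celsius: (1049.5 - 491.67) × 5/9 = 309.9056°C.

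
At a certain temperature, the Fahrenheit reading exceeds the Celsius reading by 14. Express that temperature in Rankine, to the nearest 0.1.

451.2°R

Let x be the Fahrenheit reading; then the Celsius reading is 5/9·x - 17.7778.
(5/9·x - 17.7778) - x = -14  ⇒  (-4/9)·x = 34/9  ⇒  x = -8.5000°F.
In Celsius: (-8.5 - 32) × 5/9 = -22.5000°C.
In Rankine: -22.5000 × 1.8 + 491.67 = 451.2°R.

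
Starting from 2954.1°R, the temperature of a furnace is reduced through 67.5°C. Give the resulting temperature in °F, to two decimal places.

2372.93°F

Initial temperature in Celsius: (2954.1 - 491.67) × 5/9 = 1368.0167°C.
Final Celsius temperature: 1368.0167 - 67.5000 = 1300.5167°C.
In Fahrenheit: 1300.5167 × 1.8 + 32 = 2372.93°F.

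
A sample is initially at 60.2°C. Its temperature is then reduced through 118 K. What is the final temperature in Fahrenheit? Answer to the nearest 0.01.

The 118 K change is an interval; Kelvin and Celsius degrees are the same size, so ΔC = -118°C.
Final Celsius temperature: 60.2000 - 118.0000 = -57.8000°C.
In Fahrenheit: -57.8000 × 1.8 + 32 = -72.04°F.

-72.04°F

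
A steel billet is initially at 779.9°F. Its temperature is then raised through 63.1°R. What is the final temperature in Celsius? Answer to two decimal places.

450.56°C

Initial temperature in Celsius: (779.9 - 32) × 5/9 = 415.5000°C.
The 63.1°R change is an interval, so only the factor 5/9 applies: +63.1 × 5/9 = +35.0556°C.
Final Celsius temperature: 415.5000 + 35.0556 = 450.5556°C.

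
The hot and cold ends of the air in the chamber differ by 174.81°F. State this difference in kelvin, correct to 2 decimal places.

An interval of 1°F corresponds to 5/9 K.
174.81 × 5/9 = 97.12.

97.12 K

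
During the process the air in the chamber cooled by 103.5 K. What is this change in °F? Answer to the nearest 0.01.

For a temperature interval the offset drops out; only the factor 1.8 applies.
103.5 × 1.8 = 186.30.

186.30°F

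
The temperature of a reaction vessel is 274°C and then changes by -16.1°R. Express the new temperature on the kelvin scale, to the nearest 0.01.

The 16.1°R change is an interval, so only the factor 5/9 applies: -16.1 × 5/9 = -8.9444°C.
Final Celsius temperature: 274.0000 - 8.9444 = 265.0556°C.
In kelvin: 265.0556 + 273.15 = 538.21 K.

538.21 K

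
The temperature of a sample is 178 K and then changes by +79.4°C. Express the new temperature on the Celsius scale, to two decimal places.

Initial temperature in Celsius: 178 - 273.15 = -95.1500°C.
Final Celsius temperature: -95.1500 + 79.4000 = -15.7500°C.

-15.75°C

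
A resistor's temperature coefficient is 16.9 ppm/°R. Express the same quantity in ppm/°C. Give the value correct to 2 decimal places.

30.42 ppm/°C

Since only a temperature interval is involved, the additive offset between the scales drops out.
A change of 1°C is a change of 1.8°R, so per °C the value is 16.9 × 1.8 = 30.42.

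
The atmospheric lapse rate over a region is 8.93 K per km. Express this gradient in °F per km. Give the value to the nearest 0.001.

16.074 °F/km

Since only a temperature interval is involved, the additive offset between the scales drops out.
A change of 1 K is a change of 1.8°F, so 8.93 × 1.8 = 16.074.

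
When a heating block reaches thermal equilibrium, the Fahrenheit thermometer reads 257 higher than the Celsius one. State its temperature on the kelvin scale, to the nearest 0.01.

554.40 K

Let x be the Celsius reading; then the Fahrenheit reading is 1.8·x + 32.
(1.8·x + 32) - x = 257  ⇒  (0.8)·x = 225  ⇒  x = 281.2500°C.
In kelvin: 281.2500 + 273.15 = 554.40 K.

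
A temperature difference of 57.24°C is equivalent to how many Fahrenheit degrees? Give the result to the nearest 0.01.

An interval of 1°C corresponds to 1.8°F.
57.24 × 1.8 = 103.03.

103.03°F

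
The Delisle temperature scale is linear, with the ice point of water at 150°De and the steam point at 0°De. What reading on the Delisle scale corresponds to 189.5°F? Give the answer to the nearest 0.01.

First in Celsius: (189.5 - 32) × 5/9 = 87.5000°C.
Linearly onto the Delisle scale: 150 + (87.5000 / 100) × (0 - 150) = 18.75°De.

18.75°De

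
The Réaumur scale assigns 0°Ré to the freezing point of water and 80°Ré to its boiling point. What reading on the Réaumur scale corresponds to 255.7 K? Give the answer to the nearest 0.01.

-13.96°Ré

First in Celsius: 255.7 - 273.15 = -17.4500°C.
Linearly onto the Réaumur scale: 0 + (-17.4500 / 100) × (80 - 0) = -13.96°Ré.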